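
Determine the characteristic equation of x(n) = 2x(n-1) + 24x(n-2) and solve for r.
Substitute x(n) = rⁿ and divide through by rⁿ⁻²: r² - 2r - 24 = 0
Factor: (r + 4)(r - 6) = 0, so r = -4, 6.
General solution: x(n) = A·(-4)ⁿ + B·6ⁿ

Characteristic: r² - 2r - 24 = 0, Roots: r = -4, 6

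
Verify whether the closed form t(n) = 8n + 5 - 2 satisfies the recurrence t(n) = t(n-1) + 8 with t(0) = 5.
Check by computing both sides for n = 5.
From the recurrence with t(0) = 5:
  t(0) = 5, t(1) = 13, t(2) = 21, t(3) = 29, t(4) = 37, t(5) = 45
  so the recurrence gives t(5) = 45.
From the proposed closed form t(n) = 8n + 5 - 2:
  t(5) = 43.
The recurrence gives 45 but the closed form gives 43, so the closed form does not satisfy the recurrence.

No, the closed form is incorrect.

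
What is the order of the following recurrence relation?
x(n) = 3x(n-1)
The order is the largest lag k for which x(n-k) appears. Here the deepest term is x(n-1), so the order is 1.

Order 1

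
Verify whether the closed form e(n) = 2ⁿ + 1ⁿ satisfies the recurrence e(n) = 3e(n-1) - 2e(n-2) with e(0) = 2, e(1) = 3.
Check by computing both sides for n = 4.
From the recurrence with e(0) = 2, e(1) = 3:
  e(0) = 2, e(1) = 3, e(2) = 5, e(3) = 9, e(4) = 17
  so the recurrence gives e(4) = 17.
From the proposed closed form e(n) = 2ⁿ + 1ⁿ:
  e(4) = 17.
Both sides give 17 at n = 4, and the initial condition(s) match, so the closed form is consistent.

Yes, the closed form is correct.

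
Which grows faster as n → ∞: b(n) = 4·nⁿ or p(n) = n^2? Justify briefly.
Comparing growth rates:
Growth-rate hierarchy: log n ≺ any polynomial ≺ any exponential cⁿ (c>1) ≺ n! ≺ nⁿ.
super-exponential nⁿ dominates polynomial degree 2 asymptotically.

b(n) grows faster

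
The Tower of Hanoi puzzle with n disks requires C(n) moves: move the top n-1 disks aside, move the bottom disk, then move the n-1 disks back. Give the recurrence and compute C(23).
Moving n disks = move the top n-1 disks aside (C(n-1) moves) + move the largest disk (1 move) + move the n-1 disks back on top (C(n-1) moves), so C(n) = 2C(n-1) + 1, with C(1) = 1 (a single disk takes one move).
First terms: 1, 3, 7, 15, 31, 63, … — each is one less than a power of 2. Indeed C(n) + 1 = 2(C(n-1) + 1) with C(1) + 1 = 2, so C(n) + 1 = 2ⁿ and C(n) = 2ⁿ - 1.
Hence C(23) = 2^23 - 1 = 8388608 - 1 = 8388607.

C(n) = 2C(n-1) + 1, C(1) = 1; C(23) = 8388607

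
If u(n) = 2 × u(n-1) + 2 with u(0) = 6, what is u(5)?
Computing step by step:
u(0) = 6
u(1) = 2 × 6 + 2 = 14
u(2) = 2 × 14 + 2 = 30
u(3) = 2 × 30 + 2 = 62
u(4) = 2 × 62 + 2 = 126
u(5) = 2 × 126 + 2 = 254

254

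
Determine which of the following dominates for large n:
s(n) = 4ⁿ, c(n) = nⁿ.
Comparing growth rates:
Growth-rate hierarchy: log n ≺ any polynomial ≺ any exponential cⁿ (c>1) ≺ n! ≺ nⁿ.
super-exponential nⁿ dominates exponential base 4 asymptotically.

c(n) grows faster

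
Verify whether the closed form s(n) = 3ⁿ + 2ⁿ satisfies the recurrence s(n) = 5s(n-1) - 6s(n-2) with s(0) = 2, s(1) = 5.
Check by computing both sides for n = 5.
From the recurrence with s(0) = 2, s(1) = 5:
  s(0) = 2, s(1) = 5, s(2) = 13, s(3) = 35, s(4) = 97, s(5) = 275
  so the recurrence gives s(5) = 275.
From the proposed closed form s(n) = 3ⁿ + 2ⁿ:
  s(5) = 275.
Both sides give 275 at n = 5, and the initial condition(s) match, so the closed form is consistent.

Yes, the closed form is correct.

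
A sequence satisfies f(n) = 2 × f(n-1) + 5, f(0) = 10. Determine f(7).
Computing step by step:
f(0) = 10
f(1) = 2 × 10 + 5 = 25
f(2) = 2 × 25 + 5 = 55
f(3) = 2 × 55 + 5 = 115
f(4) = 2 × 115 + 5 = 235
f(5) = 2 × 235 + 5 = 475
f(6) = 2 × 475 + 5 = 955
f(7) = 2 × 955 + 5 = 1915

1915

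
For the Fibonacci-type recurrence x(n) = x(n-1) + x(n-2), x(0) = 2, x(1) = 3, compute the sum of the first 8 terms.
Computing the sequence terms: 2, 3, 5, 8, 13, 21, 34, 55
Adding these values together:

141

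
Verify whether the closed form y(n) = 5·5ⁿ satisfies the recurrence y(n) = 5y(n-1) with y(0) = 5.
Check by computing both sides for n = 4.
From the recurrence with y(0) = 5:
  y(0) = 5, y(1) = 25, y(2) = 125, y(3) = 625, y(4) = 3125
  so the recurrence gives y(4) = 3125.
From the proposed closed form y(n) = 5·5ⁿ:
  y(4) = 3125.
Both sides give 3125 at n = 4, and the initial condition(s) match, so the closed form is consistent.

Yes, the closed form is correct.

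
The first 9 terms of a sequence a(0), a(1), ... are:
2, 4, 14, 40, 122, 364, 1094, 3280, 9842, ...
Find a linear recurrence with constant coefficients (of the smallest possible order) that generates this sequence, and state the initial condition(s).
Look for the lowest-order linear relation among consecutive terms.
Observation: a(n) - 2·a(n-1) - (3)·a(n-2) = 0 holds for the shown terms, and no order-1 relation a(n) = α·a(n-1) + β fits.
Check at n=3: 2·14 + (3)·4 = 40. ✓

a(n) = 2a(n-1) + 3a(n-2), a(0) = 2, a(1) = 4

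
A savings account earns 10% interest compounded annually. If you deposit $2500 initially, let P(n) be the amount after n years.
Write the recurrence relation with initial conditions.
Each year the balance grows by 10%, i.e. is multiplied by 1 + 10/100 = 1.1, so P(n) = 1.1 × P(n-1). The initial deposit gives P(0) = 2500.
Unrolling gives the closed form P(n) = 2500 × (1.1)ⁿ.

P(n) = 1.1 × P(n-1), P(0) = 2500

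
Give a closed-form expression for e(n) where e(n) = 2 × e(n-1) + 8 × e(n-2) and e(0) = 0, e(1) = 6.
Recurrence: e(n) = 2 × e(n-1) + 8 × e(n-2), initial: e(0) = 0, e(1) = 6.
Characteristic equation: r² - 2r - 8 = 0, which factors as (r - 4)(r + 2) = 0, so r = 4, -2. General solution e(n) = A·4ⁿ + B·(-2)ⁿ. From e(0) = 0: A + B = 0. From e(1) = 6: 4A - 2B = 6. Solving gives A = 1, B = -1.

e(n) = 4ⁿ - (-2)ⁿ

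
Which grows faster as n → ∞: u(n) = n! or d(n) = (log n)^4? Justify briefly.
Comparing growth rates:
Growth-rate hierarchy: log n ≺ any polynomial ≺ any exponential cⁿ (c>1) ≺ n! ≺ nⁿ.
factorial dominates polylogarithmic (log n)^4 asymptotically.

u(n) grows faster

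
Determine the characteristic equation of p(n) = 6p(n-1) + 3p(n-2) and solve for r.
Substitute p(n) = rⁿ and divide through by rⁿ⁻²: r² - 6r - 3 = 0
Discriminant: 6² + 4·3 = 48, not a perfect square, so by the quadratic formula r = (6 ± √48)/2.
General solution: p(n) = A·r₁ⁿ + B·r₂ⁿ where r₁,r₂ = (6 ± √48)/2

Characteristic: r² - 6r - 3 = 0, Roots: r = (6 ± √48)/2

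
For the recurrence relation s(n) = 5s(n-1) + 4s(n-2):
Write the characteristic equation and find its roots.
Substitute s(n) = rⁿ and divide through by rⁿ⁻²: r² - 5r - 4 = 0
Discriminant: 5² + 4·4 = 41, not a perfect square, so by the quadratic formula r = (5 ± √41)/2.
General solution: s(n) = A·r₁ⁿ + B·r₂ⁿ where r₁,r₂ = (5 ± √41)/2

Characteristic: r² - 5r - 4 = 0, Roots: r = (5 ± √41)/2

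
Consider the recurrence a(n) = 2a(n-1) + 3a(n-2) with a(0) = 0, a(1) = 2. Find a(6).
Computing the sequence terms:
0, 2, 4, 14, 40, 122, 364

364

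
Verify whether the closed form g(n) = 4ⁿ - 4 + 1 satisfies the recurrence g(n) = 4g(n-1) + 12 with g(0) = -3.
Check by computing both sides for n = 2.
From the recurrence with g(0) = -3:
  g(0) = -3, g(1) = 0, g(2) = 12
  so the recurrence gives g(2) = 12.
From the proposed closed form g(n) = 4ⁿ - 4 + 1:
  g(2) = 13.
The recurrence gives 12 but the closed form gives 13, so the closed form does not satisfy the recurrence.

No, the closed form is incorrect.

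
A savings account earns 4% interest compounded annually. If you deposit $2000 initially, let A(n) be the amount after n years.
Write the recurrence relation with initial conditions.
Each year the balance grows by 4%, i.e. is multiplied by 1 + 4/100 = 1.04, so A(n) = 1.04 × A(n-1). The initial deposit gives A(0) = 2000.
Unrolling gives the closed form A(n) = 2000 × (1.04)ⁿ.

A(n) = 1.04 × A(n-1), A(0) = 2000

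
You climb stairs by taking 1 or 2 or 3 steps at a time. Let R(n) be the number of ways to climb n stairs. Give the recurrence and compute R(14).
Condition on the size of the last step (1 to 3): before it there were n-1, …, n-3 stairs climbed, and these cases are disjoint, so R(n) = R(n-1) + R(n-2) + R(n-3) (order-3 linear recurrence).
Initial conditions by direct count (compositions of i into parts ≤ 3): R(1) = 1; R(2) = 2; R(3) = 4.
Iterating the recurrence: R(4) = 7, R(5) = 13, R(6) = 24, R(7) = 44, R(8) = 81, R(9) = 149, R(10) = 274, R(11) = 504, R(12) = 927, R(13) = 1705, R(14) = 3136.

R(n) = R(n-1) + R(n-2) + R(n-3), R(1) = 1, R(2) = 2, R(3) = 4; R(14) = 3136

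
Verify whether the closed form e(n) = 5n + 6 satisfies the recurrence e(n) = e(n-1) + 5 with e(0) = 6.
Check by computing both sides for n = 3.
From the recurrence with e(0) = 6:
  e(0) = 6, e(1) = 11, e(2) = 16, e(3) = 21
  so the recurrence gives e(3) = 21.
From the proposed closed form e(n) = 5n + 6:
  e(3) = 21.
Both sides give 21 at n = 3, and the initial condition(s) match, so the closed form is consistent.

Yes, the closed form is correct.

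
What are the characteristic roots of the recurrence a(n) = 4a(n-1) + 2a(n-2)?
Substitute a(n) = rⁿ and divide through by rⁿ⁻²: r² - 4r - 2 = 0
Discriminant: 4² + 4·2 = 24, not a perfect square, so by the quadratic formula r = (4 ± √24)/2.
General solution: a(n) = A·r₁ⁿ + B·r₂ⁿ where r₁,r₂ = (4 ± √24)/2

Characteristic: r² - 4r - 2 = 0, Roots: r = (4 ± √24)/2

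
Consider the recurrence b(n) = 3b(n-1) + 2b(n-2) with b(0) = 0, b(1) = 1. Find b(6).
Computing the sequence terms:
0, 1, 3, 11, 39, 139, 495

495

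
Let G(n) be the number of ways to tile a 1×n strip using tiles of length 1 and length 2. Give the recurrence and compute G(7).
Condition on the last tile: it has length 1 (leaving a 1×(n-1) strip) or length 2 (leaving a 1×(n-2) strip), so G(n) = G(n-1) + G(n-2) (order-2 linear recurrence).
For 0 ≤ i < 2 only unit tiles fit, so G(i) = 1.
Iterating the recurrence: G(2) = 2, G(3) = 3, G(4) = 5, G(5) = 8, G(6) = 13, G(7) = 21.

G(n) = G(n-1) + G(n-2), with G(i) = 1 for 0 ≤ i < 2; G(7) = 21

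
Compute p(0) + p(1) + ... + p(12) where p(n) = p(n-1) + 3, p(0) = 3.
Computing the sequence terms: 3, 6, 9, 12, 15, 18, 21, 24, 27, 30, 33, 36, 39
Adding these values together:

273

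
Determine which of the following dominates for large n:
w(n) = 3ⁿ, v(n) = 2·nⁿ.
Comparing growth rates:
Growth-rate hierarchy: log n ≺ any polynomial ≺ any exponential cⁿ (c>1) ≺ n! ≺ nⁿ.
super-exponential nⁿ dominates exponential base 3 asymptotically.

v(n) grows faster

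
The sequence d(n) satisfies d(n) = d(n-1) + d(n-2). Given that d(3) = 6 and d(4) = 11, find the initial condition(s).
Work backwards using d(k) = d(k+2) - d(k+1):
d(2) = d(4) - d(3) = 11 - 6 = 5
d(1) = d(3) - d(2) = 6 - 5 = 1
d(0) = d(2) - d(1) = 5 - 1 = 4

d(0) = 4, d(1) = 1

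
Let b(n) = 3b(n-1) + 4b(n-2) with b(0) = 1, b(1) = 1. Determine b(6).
Computing the sequence terms:
1, 1, 7, 25, 103, 409, 1639

1639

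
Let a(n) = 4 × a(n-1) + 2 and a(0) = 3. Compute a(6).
Computing step by step:
a(0) = 3
a(1) = 4 × 3 + 2 = 14
a(2) = 4 × 14 + 2 = 58
a(3) = 4 × 58 + 2 = 234
a(4) = 4 × 234 + 2 = 938
a(5) = 4 × 938 + 2 = 3754
a(6) = 4 × 3754 + 2 = 15018

15018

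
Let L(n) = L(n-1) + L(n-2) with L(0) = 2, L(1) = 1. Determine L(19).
Computing the sequence terms:
2, 1, 3, 4, 7, 11, 18, 29, 47, 76, 123, 199, 322, 521, 843, 1364, 2207, 3571, 5778, 9349

9349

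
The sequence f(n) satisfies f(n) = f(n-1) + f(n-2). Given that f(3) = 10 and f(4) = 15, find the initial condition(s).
Work backwards using f(k) = f(k+2) - f(k+1):
f(2) = f(4) - f(3) = 15 - 10 = 5
f(1) = f(3) - f(2) = 10 - 5 = 5
f(0) = f(2) - f(1) = 5 - 5 = 0

f(0) = 0, f(1) = 5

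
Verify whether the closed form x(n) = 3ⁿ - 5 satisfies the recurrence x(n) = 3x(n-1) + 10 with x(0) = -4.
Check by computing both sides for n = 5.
From the recurrence with x(0) = -4:
  x(0) = -4, x(1) = -2, x(2) = 4, x(3) = 22, x(4) = 76, x(5) = 238
  so the recurrence gives x(5) = 238.
From the proposed closed form x(n) = 3ⁿ - 5:
  x(5) = 238.
Both sides give 238 at n = 5, and the initial condition(s) match, so the closed form is consistent.

Yes, the closed form is correct.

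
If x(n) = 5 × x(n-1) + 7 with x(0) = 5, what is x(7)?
Computing step by step:
x(0) = 5
x(1) = 5 × 5 + 7 = 32
x(2) = 5 × 32 + 7 = 167
x(3) = 5 × 167 + 7 = 842
x(4) = 5 × 842 + 7 = 4217
x(5) = 5 × 4217 + 7 = 21092
x(6) = 5 × 21092 + 7 = 105467
x(7) = 5 × 105467 + 7 = 527342

527342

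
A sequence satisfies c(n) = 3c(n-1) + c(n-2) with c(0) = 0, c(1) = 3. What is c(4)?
Computing the sequence terms:
0, 3, 9, 30, 99

99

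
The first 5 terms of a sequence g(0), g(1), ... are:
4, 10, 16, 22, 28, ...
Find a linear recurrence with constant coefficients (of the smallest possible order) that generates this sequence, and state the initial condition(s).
Look for the lowest-order linear relation among consecutive terms.
Observation: consecutive differences are constant (= 6).
Check at n=2: 1·10 + 6 = 16. ✓

g(n) = g(n-1) + 6, g(0) = 4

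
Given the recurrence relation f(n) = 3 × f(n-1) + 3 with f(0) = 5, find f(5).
Computing step by step:
f(0) = 5
f(1) = 3 × 5 + 3 = 18
f(2) = 3 × 18 + 3 = 57
f(3) = 3 × 57 + 3 = 174
f(4) = 3 × 174 + 3 = 525
f(5) = 3 × 525 + 3 = 1578

1578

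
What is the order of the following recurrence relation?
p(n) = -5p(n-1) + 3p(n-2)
The order is the largest lag k for which p(n-k) appears. Here the deepest term is p(n-2), so the order is 2.

Order 2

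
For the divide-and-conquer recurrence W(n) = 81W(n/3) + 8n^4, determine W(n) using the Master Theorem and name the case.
Master Theorem template: W(n) = a·W(n/b) + f(n).
Here: a=81, b=3, f(n)=8n^4
Compute log_b(a) = log_3(81) = 4.
f(n) = 8n^4 = Θ(n^4). Case 2: W(n) = Θ(n^4 log n).

Case 2: W(n) = Θ(n^4 log n)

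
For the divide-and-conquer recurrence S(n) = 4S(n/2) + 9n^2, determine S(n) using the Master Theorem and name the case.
Master Theorem template: S(n) = a·S(n/b) + f(n).
Here: a=4, b=2, f(n)=9n^2
Compute log_b(a) = log_2(4) = 2.
f(n) = 9n^2 = Θ(n^2). Case 2: S(n) = Θ(n^2 log n).

Case 2: S(n) = Θ(n^2 log n)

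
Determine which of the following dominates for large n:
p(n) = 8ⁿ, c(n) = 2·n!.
Comparing growth rates:
Growth-rate hierarchy: log n ≺ any polynomial ≺ any exponential cⁿ (c>1) ≺ n! ≺ nⁿ.
factorial dominates exponential base 8 asymptotically.

c(n) grows faster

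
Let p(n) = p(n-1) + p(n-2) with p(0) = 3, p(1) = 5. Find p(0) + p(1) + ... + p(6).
Computing the sequence terms: 3, 5, 8, 13, 21, 34, 55
Adding these values together:

139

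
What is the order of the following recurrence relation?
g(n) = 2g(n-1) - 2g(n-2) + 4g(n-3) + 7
The order is the largest lag k for which g(n-k) appears. Here the deepest term is g(n-3) (the 7 term is non-homogeneous and does not affect the order), so the order is 3.

Order 3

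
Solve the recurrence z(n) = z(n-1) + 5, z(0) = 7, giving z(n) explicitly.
Recurrence: z(n) = z(n-1) + 5, initial: z(0) = 7.
Each step adds 5, so z(n) = z(0) + 5n = 5n + 7.

z(n) = 5n + 7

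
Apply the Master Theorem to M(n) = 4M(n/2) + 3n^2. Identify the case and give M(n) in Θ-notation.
Master Theorem template: M(n) = a·M(n/b) + f(n).
Here: a=4, b=2, f(n)=3n^2
Compute log_b(a) = log_2(4) = 2.
f(n) = 3n^2 = Θ(n^2). Case 2: M(n) = Θ(n^2 log n).

Case 2: M(n) = Θ(n^2 log n)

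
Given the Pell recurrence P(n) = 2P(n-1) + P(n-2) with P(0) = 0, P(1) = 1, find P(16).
Computing the sequence terms:
0, 1, 2, 5, 12, 29, 70, 169, 408, 985, 2378, 5741, 13860, 33461, 80782, 195025, 470832

470832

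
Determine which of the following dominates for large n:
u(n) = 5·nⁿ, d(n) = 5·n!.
Comparing growth rates:
Growth-rate hierarchy: log n ≺ any polynomial ≺ any exponential cⁿ (c>1) ≺ n! ≺ nⁿ.
super-exponential nⁿ dominates factorial asymptotically.

u(n) grows faster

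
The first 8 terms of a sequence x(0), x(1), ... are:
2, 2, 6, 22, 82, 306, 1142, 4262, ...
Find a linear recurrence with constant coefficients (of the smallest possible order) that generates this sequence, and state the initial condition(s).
Look for the lowest-order linear relation among consecutive terms.
Observation: x(n) - 4·x(n-1) - (-1)·x(n-2) = 0 holds for the shown terms, and no order-1 relation x(n) = α·x(n-1) + β fits.
Check at n=3: 4·6 + (-1)·2 = 22. ✓

x(n) = 4x(n-1) - x(n-2), x(0) = 2, x(1) = 2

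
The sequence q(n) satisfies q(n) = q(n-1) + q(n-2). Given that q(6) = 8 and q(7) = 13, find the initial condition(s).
Work backwards using q(k) = q(k+2) - q(k+1):
q(5) = q(7) - q(6) = 13 - 8 = 5
q(4) = q(6) - q(5) = 8 - 5 = 3
q(3) = q(5) - q(4) = 5 - 3 = 2
q(2) = q(4) - q(3) = 3 - 2 = 1
q(1) = q(3) - q(2) = 2 - 1 = 1
q(0) = q(2) - q(1) = 1 - 1 = 0

q(0) = 0, q(1) = 1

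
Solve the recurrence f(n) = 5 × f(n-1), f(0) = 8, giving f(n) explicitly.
Recurrence: f(n) = 5 × f(n-1), initial: f(0) = 8.
Each term is 5 times the previous, so this is geometric with ratio 5. After n steps: f(n) = f(0)·5ⁿ = 8·5ⁿ.

f(n) = 8·5ⁿ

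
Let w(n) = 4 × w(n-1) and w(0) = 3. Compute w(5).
Computing step by step:
w(0) = 3
w(1) = 4 × 3 = 12
w(2) = 4 × 12 = 48
w(3) = 4 × 48 = 192
w(4) = 4 × 192 = 768
w(5) = 4 × 768 = 3072

3072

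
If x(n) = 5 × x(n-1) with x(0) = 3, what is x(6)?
Computing step by step:
x(0) = 3
x(1) = 5 × 3 = 15
x(2) = 5 × 15 = 75
x(3) = 5 × 75 = 375
x(4) = 5 × 375 = 1875
x(5) = 5 × 1875 = 9375
x(6) = 5 × 9375 = 46875

46875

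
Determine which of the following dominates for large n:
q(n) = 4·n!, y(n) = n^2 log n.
Comparing growth rates:
Growth-rate hierarchy: log n ≺ any polynomial ≺ any exponential cⁿ (c>1) ≺ n! ≺ nⁿ.
factorial dominates polynomial degree 2 (with log factor) asymptotically.

q(n) grows faster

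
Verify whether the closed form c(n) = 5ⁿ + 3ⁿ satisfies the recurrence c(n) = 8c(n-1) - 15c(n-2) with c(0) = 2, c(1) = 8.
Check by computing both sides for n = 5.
From the recurrence with c(0) = 2, c(1) = 8:
  c(0) = 2, c(1) = 8, c(2) = 34, c(3) = 152, c(4) = 706, c(5) = 3368
  so the recurrence gives c(5) = 3368.
From the proposed closed form c(n) = 5ⁿ + 3ⁿ:
  c(5) = 3368.
Both sides give 3368 at n = 5, and the initial condition(s) match, so the closed form is consistent.

Yes, the closed form is correct.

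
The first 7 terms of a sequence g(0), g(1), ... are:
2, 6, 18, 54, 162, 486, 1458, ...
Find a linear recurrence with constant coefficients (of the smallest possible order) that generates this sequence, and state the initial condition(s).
Look for the lowest-order linear relation among consecutive terms.
Observation: each term is 3× the previous.
Check at n=2: 3·6 = 18. ✓

g(n) = 3 × g(n-1), g(0) = 2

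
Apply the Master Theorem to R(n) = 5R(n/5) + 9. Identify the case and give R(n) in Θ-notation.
Master Theorem template: R(n) = a·R(n/b) + f(n).
Here: a=5, b=5, f(n)=9
Compute log_b(a) = log_5(5) = 1.
f(n) = 9 = O(n^(1-ε)) with ε = 1. Case 1: R(n) = Θ(n^log_b(a)) = Θ(n).

Case 1: R(n) = Θ(n)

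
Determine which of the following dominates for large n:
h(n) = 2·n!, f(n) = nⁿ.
Comparing growth rates:
Growth-rate hierarchy: log n ≺ any polynomial ≺ any exponential cⁿ (c>1) ≺ n! ≺ nⁿ.
super-exponential nⁿ dominates factorial asymptotically.

f(n) grows faster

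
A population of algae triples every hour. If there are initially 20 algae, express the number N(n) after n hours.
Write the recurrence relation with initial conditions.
Each hour multiplies the count by 3, so the count after n hours depends only on the count after n-1 hours: N(n) = 3 × N(n-1). The starting count gives N(0) = 20.
Unrolling n times gives the closed form N(n) = 20 × 3ⁿ.

N(n) = 3 × N(n-1), N(0) = 20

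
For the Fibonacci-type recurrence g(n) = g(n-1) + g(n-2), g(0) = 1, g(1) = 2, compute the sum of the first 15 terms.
Computing the sequence terms: 1, 2, 3, 5, 8, 13, 21, 34, 55, 89, 144, 233, 377, 610, 987
Adding these values together:

2582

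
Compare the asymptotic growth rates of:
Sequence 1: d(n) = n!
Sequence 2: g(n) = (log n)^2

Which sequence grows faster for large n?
Comparing growth rates:
Growth-rate hierarchy: log n ≺ any polynomial ≺ any exponential cⁿ (c>1) ≺ n! ≺ nⁿ.
factorial dominates polylogarithmic (log n)^2 asymptotically.

d(n) grows faster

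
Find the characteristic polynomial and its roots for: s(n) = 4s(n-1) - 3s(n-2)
Substitute s(n) = rⁿ and divide through by rⁿ⁻²: r² - 4r + 3 = 0
Factor: (r - 1)(r - 3) = 0, so r = 1, 3.
General solution: s(n) = A·1ⁿ + B·3ⁿ

Characteristic: r² - 4r + 3 = 0, Roots: r = 1, 3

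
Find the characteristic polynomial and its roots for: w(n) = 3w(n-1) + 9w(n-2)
Substitute w(n) = rⁿ and divide through by rⁿ⁻²: r² - 3r - 9 = 0
Discriminant: 3² + 4·9 = 45, not a perfect square, so by the quadratic formula r = (3 ± √45)/2.
General solution: w(n) = A·r₁ⁿ + B·r₂ⁿ where r₁,r₂ = (3 ± √45)/2

Characteristic: r² - 3r - 9 = 0, Roots: r = (3 ± √45)/2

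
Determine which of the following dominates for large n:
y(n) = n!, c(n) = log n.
Comparing growth rates:
Growth-rate hierarchy: log n ≺ any polynomial ≺ any exponential cⁿ (c>1) ≺ n! ≺ nⁿ.
factorial dominates logarithmic asymptotically.

y(n) grows faster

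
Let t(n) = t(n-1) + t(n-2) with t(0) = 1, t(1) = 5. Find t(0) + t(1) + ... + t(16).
Computing the sequence terms: 1, 5, 6, 11, 17, 28, 45, 73, 118, 191, 309, 500, 809, 1309, 2118, 3427, 5545
Adding these values together:

14512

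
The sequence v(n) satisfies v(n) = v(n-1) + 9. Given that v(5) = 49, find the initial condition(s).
v(5) = v(0) + 5·9, so v(0) = 49 - 45 = 4.

v(0) = 4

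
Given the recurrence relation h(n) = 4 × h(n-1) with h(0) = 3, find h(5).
Computing step by step:
h(0) = 3
h(1) = 4 × 3 = 12
h(2) = 4 × 12 = 48
h(3) = 4 × 48 = 192
h(4) = 4 × 192 = 768
h(5) = 4 × 768 = 3072

3072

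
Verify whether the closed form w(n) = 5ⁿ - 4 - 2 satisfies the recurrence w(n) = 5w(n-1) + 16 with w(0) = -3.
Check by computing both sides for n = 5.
From the recurrence with w(0) = -3:
  w(0) = -3, w(1) = 1, w(2) = 21, w(3) = 121, w(4) = 621, w(5) = 3121
  so the recurrence gives w(5) = 3121.
From the proposed closed form w(n) = 5ⁿ - 4 - 2:
  w(5) = 3119.
The recurrence gives 3121 but the closed form gives 3119, so the closed form does not satisfy the recurrence.

No, the closed form is incorrect.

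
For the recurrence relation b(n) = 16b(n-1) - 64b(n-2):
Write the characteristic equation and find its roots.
Substitute b(n) = rⁿ and divide through by rⁿ⁻²: r² - 16r + 64 = 0
Factor: (r - 8)² = 0, so r = 8 (double root).
General solution: b(n) = (A + Bn)·8ⁿ

Characteristic: r² - 16r + 64 = 0, Roots: r = 8 (double root)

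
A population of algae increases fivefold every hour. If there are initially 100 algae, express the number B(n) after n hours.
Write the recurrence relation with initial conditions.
Each hour multiplies the count by 5, so the count after n hours depends only on the count after n-1 hours: B(n) = 5 × B(n-1). The starting count gives B(0) = 100.
Unrolling n times gives the closed form B(n) = 100 × 5ⁿ.

B(n) = 5 × B(n-1), B(0) = 100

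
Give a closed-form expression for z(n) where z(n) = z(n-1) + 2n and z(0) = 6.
Recurrence: z(n) = z(n-1) + 2n, initial: z(0) = 6.
Telescoping: z(n) = z(0) + 2·Σᵢ₌₁ⁿ i = 6 + 2·n(n+1)/2.

z(n) = 2·n(n+1)/2 + 6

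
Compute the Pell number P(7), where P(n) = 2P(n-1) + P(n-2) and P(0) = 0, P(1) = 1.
Computing the sequence terms:
0, 1, 2, 5, 12, 29, 70, 169

169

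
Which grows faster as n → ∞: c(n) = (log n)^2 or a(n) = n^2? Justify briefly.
Comparing growth rates:
Growth-rate hierarchy: log n ≺ any polynomial ≺ any exponential cⁿ (c>1) ≺ n! ≺ nⁿ.
polynomial degree 2 dominates polylogarithmic (log n)^2 asymptotically.

a(n) grows faster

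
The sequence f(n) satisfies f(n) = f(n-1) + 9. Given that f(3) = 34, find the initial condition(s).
f(3) = f(0) + 3·9, so f(0) = 34 - 27 = 7.

f(0) = 7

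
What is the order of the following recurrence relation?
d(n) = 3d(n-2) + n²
The order is the largest lag k for which d(n-k) appears. Here the deepest term is d(n-2) (the n² term is non-homogeneous and does not affect the order), so the order is 2.

Order 2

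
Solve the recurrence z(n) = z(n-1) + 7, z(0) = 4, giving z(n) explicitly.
Recurrence: z(n) = z(n-1) + 7, initial: z(0) = 4.
Each step adds 7, so z(n) = z(0) + 7n = 7n + 4.

z(n) = 7n + 4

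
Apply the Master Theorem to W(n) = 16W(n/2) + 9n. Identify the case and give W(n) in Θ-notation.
Master Theorem template: W(n) = a·W(n/b) + f(n).
Here: a=16, b=2, f(n)=9n
Compute log_b(a) = log_2(16) = 4.
f(n) = 9n = O(n^(4-ε)) with ε = 3. Case 1: W(n) = Θ(n^log_b(a)) = Θ(n^4).

Case 1: W(n) = Θ(n^4)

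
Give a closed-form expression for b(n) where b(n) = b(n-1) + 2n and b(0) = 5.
Recurrence: b(n) = b(n-1) + 2n, initial: b(0) = 5.
Telescoping: b(n) = b(0) + 2·Σᵢ₌₁ⁿ i = 5 + 2·n(n+1)/2.

b(n) = 2·n(n+1)/2 + 5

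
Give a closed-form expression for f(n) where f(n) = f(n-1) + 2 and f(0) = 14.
Recurrence: f(n) = f(n-1) + 2, initial: f(0) = 14.
Each step adds 2, so f(n) = f(0) + 2n = 2n + 14.

f(n) = 2n + 14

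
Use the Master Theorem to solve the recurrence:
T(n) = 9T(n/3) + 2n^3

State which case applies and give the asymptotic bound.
Master Theorem template: T(n) = a·T(n/b) + f(n).
Here: a=9, b=3, f(n)=2n^3
Compute log_b(a) = log_3(9) = 2.
f(n) = 2n^3 = Ω(n^(2+ε)) with ε = 1, and the regularity condition holds (a·f(n/b) = (a/b^3)·f(n) with a/b^3 = 3^-1 < 1). Case 3: T(n) = Θ(f(n)) = Θ(n^3).

Case 3: T(n) = Θ(n^3)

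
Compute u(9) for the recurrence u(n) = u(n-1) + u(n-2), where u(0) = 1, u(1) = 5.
Computing the sequence terms:
1, 5, 6, 11, 17, 28, 45, 73, 118, 191

191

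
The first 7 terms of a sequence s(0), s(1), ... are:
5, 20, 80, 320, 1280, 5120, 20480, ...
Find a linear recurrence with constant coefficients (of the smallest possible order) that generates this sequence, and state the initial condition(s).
Look for the lowest-order linear relation among consecutive terms.
Observation: each term is 4× the previous.
Check at n=2: 4·20 = 80. ✓

s(n) = 4 × s(n-1), s(0) = 5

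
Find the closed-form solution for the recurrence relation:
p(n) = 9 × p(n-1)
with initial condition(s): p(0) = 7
Recurrence: p(n) = 9 × p(n-1), initial: p(0) = 7.
Each term is 9 times the previous, so this is geometric with ratio 9. After n steps: p(n) = p(0)·9ⁿ = 7·9ⁿ.

p(n) = 7·9ⁿ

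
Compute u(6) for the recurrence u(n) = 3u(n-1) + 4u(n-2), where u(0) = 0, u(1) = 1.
Computing the sequence terms:
0, 1, 3, 13, 51, 205, 819

819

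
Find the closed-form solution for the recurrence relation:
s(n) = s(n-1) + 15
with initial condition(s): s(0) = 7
Recurrence: s(n) = s(n-1) + 15, initial: s(0) = 7.
Each step adds 15, so s(n) = s(0) + 15n = 15n + 7.

s(n) = 15n + 7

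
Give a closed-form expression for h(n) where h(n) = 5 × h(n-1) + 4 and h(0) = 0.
Recurrence: h(n) = 5 × h(n-1) + 4, initial: h(0) = 0.
Try h(n) = A·5ⁿ + C. Substituting: A·5ⁿ + C = 5(A·5ⁿ⁻¹ + C) + 4 = A·5ⁿ + 5C + 4, so C = 5C + 4, giving C = -1. Then h(0) = A - 1 = 0 gives A = 1.

h(n) = 5ⁿ - 1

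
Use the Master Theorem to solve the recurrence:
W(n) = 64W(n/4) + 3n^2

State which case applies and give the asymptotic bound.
Master Theorem template: W(n) = a·W(n/b) + f(n).
Here: a=64, b=4, f(n)=3n^2
Compute log_b(a) = log_4(64) = 3.
f(n) = 3n^2 = O(n^(3-ε)) with ε = 1. Case 1: W(n) = Θ(n^log_b(a)) = Θ(n^3).

Case 1: W(n) = Θ(n^3)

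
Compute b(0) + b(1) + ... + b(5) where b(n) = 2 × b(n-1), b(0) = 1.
Computing the sequence terms: 1, 2, 4, 8, 16, 32
Adding these values together:

63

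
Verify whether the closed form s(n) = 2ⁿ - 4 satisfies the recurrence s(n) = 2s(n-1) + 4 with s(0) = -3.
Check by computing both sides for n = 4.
From the recurrence with s(0) = -3:
  s(0) = -3, s(1) = -2, s(2) = 0, s(3) = 4, s(4) = 12
  so the recurrence gives s(4) = 12.
From the proposed closed form s(n) = 2ⁿ - 4:
  s(4) = 12.
Both sides give 12 at n = 4, and the initial condition(s) match, so the closed form is consistent.

Yes, the closed form is correct.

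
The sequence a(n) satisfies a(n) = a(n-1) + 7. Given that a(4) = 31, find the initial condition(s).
a(4) = a(0) + 4·7, so a(0) = 31 - 28 = 3.

a(0) = 3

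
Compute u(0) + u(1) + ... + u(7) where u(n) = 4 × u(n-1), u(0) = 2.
Computing the sequence terms: 2, 8, 32, 128, 512, 2048, 8192, 32768
Adding these values together:

43690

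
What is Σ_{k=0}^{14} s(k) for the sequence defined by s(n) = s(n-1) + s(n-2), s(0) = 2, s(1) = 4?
Computing the sequence terms: 2, 4, 6, 10, 16, 26, 42, 68, 110, 178, 288, 466, 754, 1220, 1974
Adding these values together:

5164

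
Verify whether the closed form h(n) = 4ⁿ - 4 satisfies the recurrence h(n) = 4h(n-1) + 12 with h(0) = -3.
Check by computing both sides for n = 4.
From the recurrence with h(0) = -3:
  h(0) = -3, h(1) = 0, h(2) = 12, h(3) = 60, h(4) = 252
  so the recurrence gives h(4) = 252.
From the proposed closed form h(n) = 4ⁿ - 4:
  h(4) = 252.
Both sides give 252 at n = 4, and the initial condition(s) match, so the closed form is consistent.

Yes, the closed form is correct.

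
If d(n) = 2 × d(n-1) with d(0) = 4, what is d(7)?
Computing step by step:
d(0) = 4
d(1) = 2 × 4 = 8
d(2) = 2 × 8 = 16
d(3) = 2 × 16 = 32
d(4) = 2 × 32 = 64
d(5) = 2 × 64 = 128
d(6) = 2 × 128 = 256
d(7) = 2 × 256 = 512

512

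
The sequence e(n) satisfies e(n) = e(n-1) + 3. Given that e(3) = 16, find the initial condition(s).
e(3) = e(0) + 3·3, so e(0) = 16 - 9 = 7.

e(0) = 7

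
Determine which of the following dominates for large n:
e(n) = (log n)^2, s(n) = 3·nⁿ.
Comparing growth rates:
Growth-rate hierarchy: log n ≺ any polynomial ≺ any exponential cⁿ (c>1) ≺ n! ≺ nⁿ.
super-exponential nⁿ dominates polylogarithmic (log n)^2 asymptotically.

s(n) grows faster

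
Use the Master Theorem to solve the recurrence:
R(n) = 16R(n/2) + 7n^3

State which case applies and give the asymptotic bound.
Master Theorem template: R(n) = a·R(n/b) + f(n).
Here: a=16, b=2, f(n)=7n^3
Compute log_b(a) = log_2(16) = 4.
f(n) = 7n^3 = O(n^(4-ε)) with ε = 1. Case 1: R(n) = Θ(n^log_b(a)) = Θ(n^4).

Case 1: R(n) = Θ(n^4)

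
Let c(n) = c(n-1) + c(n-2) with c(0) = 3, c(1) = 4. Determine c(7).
Computing the sequence terms:
3, 4, 7, 11, 18, 29, 47, 76

76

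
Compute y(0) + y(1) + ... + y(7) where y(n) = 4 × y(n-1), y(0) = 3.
Computing the sequence terms: 3, 12, 48, 192, 768, 3072, 12288, 49152
Adding these values together:

65535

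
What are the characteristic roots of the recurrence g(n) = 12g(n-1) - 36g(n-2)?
Substitute g(n) = rⁿ and divide through by rⁿ⁻²: r² - 12r + 36 = 0
Factor: (r - 6)² = 0, so r = 6 (double root).
General solution: g(n) = (A + Bn)·6ⁿ

Characteristic: r² - 12r + 36 = 0, Roots: r = 6 (double root)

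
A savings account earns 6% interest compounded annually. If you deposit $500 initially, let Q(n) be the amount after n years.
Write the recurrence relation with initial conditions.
Each year the balance grows by 6%, i.e. is multiplied by 1 + 6/100 = 1.06, so Q(n) = 1.06 × Q(n-1). The initial deposit gives Q(0) = 500.
Unrolling gives the closed form Q(n) = 500 × (1.06)ⁿ.

Q(n) = 1.06 × Q(n-1), Q(0) = 500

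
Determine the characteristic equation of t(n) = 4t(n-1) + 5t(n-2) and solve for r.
Substitute t(n) = rⁿ and divide through by rⁿ⁻²: r² - 4r - 5 = 0
Factor: (r - 5)(r + 1) = 0, so r = 5, -1.
General solution: t(n) = A·5ⁿ + B·(-1)ⁿ

Characteristic: r² - 4r - 5 = 0, Roots: r = 5, -1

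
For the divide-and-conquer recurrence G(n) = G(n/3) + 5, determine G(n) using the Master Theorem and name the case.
Master Theorem template: G(n) = a·G(n/b) + f(n).
Here: a=1, b=3, f(n)=5
Compute log_b(a) = log_3(1) = 0.
f(n) = 5 = Θ(1). Case 2: G(n) = Θ(log n).

Case 2: G(n) = Θ(log n)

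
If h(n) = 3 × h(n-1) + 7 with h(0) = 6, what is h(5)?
Computing step by step:
h(0) = 6
h(1) = 3 × 6 + 7 = 25
h(2) = 3 × 25 + 7 = 82
h(3) = 3 × 82 + 7 = 253
h(4) = 3 × 253 + 7 = 766
h(5) = 3 × 766 + 7 = 2305

2305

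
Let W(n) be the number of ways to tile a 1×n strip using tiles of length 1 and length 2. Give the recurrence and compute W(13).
Condition on the last tile: it has length 1 (leaving a 1×(n-1) strip) or length 2 (leaving a 1×(n-2) strip), so W(n) = W(n-1) + W(n-2) (order-2 linear recurrence).
For 0 ≤ i < 2 only unit tiles fit, so W(i) = 1.
Iterating the recurrence: W(2) = 2, W(3) = 3, W(4) = 5, W(5) = 8, W(6) = 13, W(7) = 21, W(8) = 34, W(9) = 55, W(10) = 89, W(11) = 144, W(12) = 233, W(13) = 377.

W(n) = W(n-1) + W(n-2), with W(i) = 1 for 0 ≤ i < 2; W(13) = 377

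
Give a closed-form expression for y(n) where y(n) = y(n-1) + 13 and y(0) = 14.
Recurrence: y(n) = y(n-1) + 13, initial: y(0) = 14.
Each step adds 13, so y(n) = y(0) + 13n = 13n + 14.

y(n) = 13n + 14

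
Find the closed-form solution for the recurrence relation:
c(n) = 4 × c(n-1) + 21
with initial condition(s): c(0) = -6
Recurrence: c(n) = 4 × c(n-1) + 21, initial: c(0) = -6.
Try c(n) = A·4ⁿ + C. Substituting: A·4ⁿ + C = 4(A·4ⁿ⁻¹ + C) + 21 = A·4ⁿ + 4C + 21, so C = 4C + 21, giving C = -7. Then c(0) = A - 7 = -6 gives A = 1.

c(n) = 4ⁿ - 7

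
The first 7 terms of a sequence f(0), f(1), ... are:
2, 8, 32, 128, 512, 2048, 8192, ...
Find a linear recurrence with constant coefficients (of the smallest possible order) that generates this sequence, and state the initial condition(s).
Look for the lowest-order linear relation among consecutive terms.
Observation: each term is 4× the previous.
Check at n=2: 4·8 = 32. ✓

f(n) = 4 × f(n-1), f(0) = 2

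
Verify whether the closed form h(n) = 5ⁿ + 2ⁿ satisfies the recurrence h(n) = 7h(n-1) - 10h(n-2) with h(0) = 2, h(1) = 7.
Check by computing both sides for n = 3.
From the recurrence with h(0) = 2, h(1) = 7:
  h(0) = 2, h(1) = 7, h(2) = 29, h(3) = 133
  so the recurrence gives h(3) = 133.
From the proposed closed form h(n) = 5ⁿ + 2ⁿ:
  h(3) = 133.
Both sides give 133 at n = 3, and the initial condition(s) match, so the closed form is consistent.

Yes, the closed form is correct.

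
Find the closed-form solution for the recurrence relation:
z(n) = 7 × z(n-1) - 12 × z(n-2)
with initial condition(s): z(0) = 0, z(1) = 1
Recurrence: z(n) = 7 × z(n-1) - 12 × z(n-2), initial: z(0) = 0, z(1) = 1.
Characteristic equation: r² - 7r + 12 = 0, which factors as (r - 4)(r - 3) = 0, so r = 4, 3. General solution z(n) = A·4ⁿ + B·3ⁿ. From z(0) = 0: A + B = 0. From z(1) = 1: 4A + 3B = 1. Solving gives A = 1, B = -1.

z(n) = 4ⁿ - 3ⁿ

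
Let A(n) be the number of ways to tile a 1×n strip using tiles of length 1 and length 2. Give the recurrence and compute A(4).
Condition on the last tile: it has length 1 (leaving a 1×(n-1) strip) or length 2 (leaving a 1×(n-2) strip), so A(n) = A(n-1) + A(n-2) (order-2 linear recurrence).
For 0 ≤ i < 2 only unit tiles fit, so A(i) = 1.
Iterating the recurrence: A(2) = 2, A(3) = 3, A(4) = 5.

A(n) = A(n-1) + A(n-2), with A(i) = 1 for 0 ≤ i < 2; A(4) = 5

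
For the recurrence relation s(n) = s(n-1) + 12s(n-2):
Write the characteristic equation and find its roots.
Substitute s(n) = rⁿ and divide through by rⁿ⁻²: r² - r - 12 = 0
Factor: (r + 3)(r - 4) = 0, so r = -3, 4.
General solution: s(n) = A·(-3)ⁿ + B·4ⁿ

Characteristic: r² - r - 12 = 0, Roots: r = -3, 4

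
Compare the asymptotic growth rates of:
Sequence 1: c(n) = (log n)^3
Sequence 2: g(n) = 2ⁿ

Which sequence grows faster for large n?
Comparing growth rates:
Growth-rate hierarchy: log n ≺ any polynomial ≺ any exponential cⁿ (c>1) ≺ n! ≺ nⁿ.
exponential base 2 dominates polylogarithmic (log n)^3 asymptotically.

g(n) grows faster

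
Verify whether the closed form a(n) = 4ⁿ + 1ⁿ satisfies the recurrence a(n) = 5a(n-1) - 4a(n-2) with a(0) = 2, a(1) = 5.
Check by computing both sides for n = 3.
From the recurrence with a(0) = 2, a(1) = 5:
  a(0) = 2, a(1) = 5, a(2) = 17, a(3) = 65
  so the recurrence gives a(3) = 65.
From the proposed closed form a(n) = 4ⁿ + 1ⁿ:
  a(3) = 65.
Both sides give 65 at n = 3, and the initial condition(s) match, so the closed form is consistent.

Yes, the closed form is correct.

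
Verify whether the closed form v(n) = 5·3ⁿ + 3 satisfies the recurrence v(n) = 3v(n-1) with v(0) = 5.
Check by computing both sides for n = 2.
From the recurrence with v(0) = 5:
  v(0) = 5, v(1) = 15, v(2) = 45
  so the recurrence gives v(2) = 45.
From the proposed closed form v(n) = 5·3ⁿ + 3:
  v(2) = 48.
The recurrence gives 45 but the closed form gives 48, so the closed form does not satisfy the recurrence.

No, the closed form is incorrect.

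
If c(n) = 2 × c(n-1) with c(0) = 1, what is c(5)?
Computing step by step:
c(0) = 1
c(1) = 2 × 1 = 2
c(2) = 2 × 2 = 4
c(3) = 2 × 4 = 8
c(4) = 2 × 8 = 16
c(5) = 2 × 16 = 32

32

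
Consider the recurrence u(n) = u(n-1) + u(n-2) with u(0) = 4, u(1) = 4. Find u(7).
Computing the sequence terms:
4, 4, 8, 12, 20, 32, 52, 84

84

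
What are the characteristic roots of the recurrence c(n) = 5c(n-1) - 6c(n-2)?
Substitute c(n) = rⁿ and divide through by rⁿ⁻²: r² - 5r + 6 = 0
Factor: (r - 2)(r - 3) = 0, so r = 2, 3.
General solution: c(n) = A·2ⁿ + B·3ⁿ

Characteristic: r² - 5r + 6 = 0, Roots: r = 2, 3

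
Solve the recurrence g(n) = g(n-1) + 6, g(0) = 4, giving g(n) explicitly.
Recurrence: g(n) = g(n-1) + 6, initial: g(0) = 4.
Each step adds 6, so g(n) = g(0) + 6n = 6n + 4.

g(n) = 6n + 4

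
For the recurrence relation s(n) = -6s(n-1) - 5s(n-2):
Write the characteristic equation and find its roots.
Substitute s(n) = rⁿ and divide through by rⁿ⁻²: r² + 6r + 5 = 0
Factor: (r + 5)(r + 1) = 0, so r = -5, -1.
General solution: s(n) = A·(-5)ⁿ + B·(-1)ⁿ

Characteristic: r² + 6r + 5 = 0, Roots: r = -5, -1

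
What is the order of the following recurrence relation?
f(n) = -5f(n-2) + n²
The order is the largest lag k for which f(n-k) appears. Here the deepest term is f(n-2) (the n² term is non-homogeneous and does not affect the order), so the order is 2.

Order 2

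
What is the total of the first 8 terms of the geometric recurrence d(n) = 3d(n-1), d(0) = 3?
Computing the sequence terms: 3, 9, 27, 81, 243, 729, 2187, 6561
Adding these values together:

9840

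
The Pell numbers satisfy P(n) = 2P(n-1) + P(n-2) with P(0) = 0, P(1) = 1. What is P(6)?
Computing the sequence terms:
0, 1, 2, 5, 12, 29, 70

70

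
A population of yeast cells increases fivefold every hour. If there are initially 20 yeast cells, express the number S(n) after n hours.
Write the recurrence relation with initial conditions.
Each hour multiplies the count by 5, so the count after n hours depends only on the count after n-1 hours: S(n) = 5 × S(n-1). The starting count gives S(0) = 20.
Unrolling n times gives the closed form S(n) = 20 × 5ⁿ.

S(n) = 5 × S(n-1), S(0) = 20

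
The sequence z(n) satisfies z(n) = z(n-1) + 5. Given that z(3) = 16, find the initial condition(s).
z(3) = z(0) + 3·5, so z(0) = 16 - 15 = 1.

z(0) = 1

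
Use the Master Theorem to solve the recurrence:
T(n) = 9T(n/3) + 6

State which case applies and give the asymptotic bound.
Master Theorem template: T(n) = a·T(n/b) + f(n).
Here: a=9, b=3, f(n)=6
Compute log_b(a) = log_3(9) = 2.
f(n) = 6 = O(n^(2-ε)) with ε = 2. Case 1: T(n) = Θ(n^log_b(a)) = Θ(n^2).

Case 1: T(n) = Θ(n^2)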